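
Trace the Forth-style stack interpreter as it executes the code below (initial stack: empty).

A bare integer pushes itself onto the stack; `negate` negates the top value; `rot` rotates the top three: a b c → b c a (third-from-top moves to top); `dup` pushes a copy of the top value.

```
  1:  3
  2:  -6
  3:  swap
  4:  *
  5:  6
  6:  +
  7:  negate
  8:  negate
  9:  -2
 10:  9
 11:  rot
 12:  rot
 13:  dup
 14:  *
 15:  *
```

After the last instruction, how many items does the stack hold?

2

3       [3]
-6      [3, -6]
swap    [-6, 3]
*       [-18]
6       [-18, 6]
+       [-12]
negate  [12]
negate  [-12]
-2      [-12, -2]
9       [-12, -2, 9]
rot     [-2, 9, -12]
rot     [9, -12, -2]
dup     [9, -12, -2, -2]
*       [9, -12, 4]
*       [9, -48]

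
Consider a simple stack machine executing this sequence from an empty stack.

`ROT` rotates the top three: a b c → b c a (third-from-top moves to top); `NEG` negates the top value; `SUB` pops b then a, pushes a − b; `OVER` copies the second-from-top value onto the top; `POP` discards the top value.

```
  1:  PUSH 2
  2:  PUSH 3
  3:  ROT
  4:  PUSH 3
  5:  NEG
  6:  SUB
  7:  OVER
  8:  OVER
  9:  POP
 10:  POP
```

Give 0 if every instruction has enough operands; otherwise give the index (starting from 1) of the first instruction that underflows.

PUSH 2  2
PUSH 3  2 3
ROT  — needs 3 operands, stack has 2 → underflow

3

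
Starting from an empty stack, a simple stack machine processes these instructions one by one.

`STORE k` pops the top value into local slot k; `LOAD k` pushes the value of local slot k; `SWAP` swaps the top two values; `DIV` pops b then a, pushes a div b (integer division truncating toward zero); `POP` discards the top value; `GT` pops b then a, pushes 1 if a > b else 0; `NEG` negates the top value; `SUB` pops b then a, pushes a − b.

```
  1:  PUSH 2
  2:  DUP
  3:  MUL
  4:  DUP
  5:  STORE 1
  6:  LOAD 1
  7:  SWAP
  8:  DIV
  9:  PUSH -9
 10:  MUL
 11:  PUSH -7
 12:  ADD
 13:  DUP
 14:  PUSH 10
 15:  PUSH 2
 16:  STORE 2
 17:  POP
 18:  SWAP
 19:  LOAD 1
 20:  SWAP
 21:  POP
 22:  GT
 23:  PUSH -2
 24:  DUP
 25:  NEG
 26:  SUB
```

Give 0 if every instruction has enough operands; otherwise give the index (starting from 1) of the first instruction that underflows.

0

PUSH 2  -> [2]
DUP     -> [2, 2]
MUL     -> [4]
DUP     -> [4, 4]
STORE 1 -> [4]
LOAD 1  -> [4, 4]
SWAP    -> [4, 4]
DIV     -> [1]
PUSH -9 -> [1, -9]
MUL     -> [-9]
PUSH -7 -> [-9, -7]
ADD     -> [-16]
DUP     -> [-16, -16]
PUSH 10 -> [-16, -16, 10]
PUSH 2  -> [-16, -16, 10, 2]
STORE 2 -> [-16, -16, 10]
POP     -> [-16, -16]
SWAP    -> [-16, -16]
LOAD 1  -> [-16, -16, 4]
SWAP    -> [-16, 4, -16]
POP     -> [-16, 4]
GT      -> [0]
PUSH -2 -> [0, -2]
DUP     -> [0, -2, -2]
NEG     -> [0, -2, 2]
SUB     -> [0, -4]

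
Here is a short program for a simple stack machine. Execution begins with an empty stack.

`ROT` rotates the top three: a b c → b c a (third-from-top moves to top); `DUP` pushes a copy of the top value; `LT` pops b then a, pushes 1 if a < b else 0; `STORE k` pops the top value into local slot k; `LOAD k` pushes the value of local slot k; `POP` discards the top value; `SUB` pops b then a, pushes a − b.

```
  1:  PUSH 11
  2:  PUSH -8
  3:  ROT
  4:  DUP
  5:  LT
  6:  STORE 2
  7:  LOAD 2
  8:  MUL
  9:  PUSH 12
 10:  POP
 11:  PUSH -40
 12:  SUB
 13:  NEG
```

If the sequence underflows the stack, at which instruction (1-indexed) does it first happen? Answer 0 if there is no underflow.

3

PUSH 11  [11]
PUSH -8  [11, -8]
ROT  — needs 3 operands, stack has 2 → underflow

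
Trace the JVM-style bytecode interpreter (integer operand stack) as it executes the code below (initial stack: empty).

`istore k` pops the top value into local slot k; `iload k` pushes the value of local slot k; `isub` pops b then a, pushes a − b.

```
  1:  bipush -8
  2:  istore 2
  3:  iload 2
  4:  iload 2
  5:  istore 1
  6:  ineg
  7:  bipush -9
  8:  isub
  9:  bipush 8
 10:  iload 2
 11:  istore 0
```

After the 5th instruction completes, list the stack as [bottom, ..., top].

bipush -8  -8
istore 2   (empty)
iload 2    -8
iload 2    -8 -8
istore 1   -8

[-8]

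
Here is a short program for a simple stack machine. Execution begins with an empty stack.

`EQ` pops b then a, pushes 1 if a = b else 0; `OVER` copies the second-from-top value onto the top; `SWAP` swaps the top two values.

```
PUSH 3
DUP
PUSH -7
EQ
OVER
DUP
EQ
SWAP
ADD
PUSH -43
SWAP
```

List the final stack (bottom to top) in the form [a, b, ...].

[3, -43, 1]

PUSH 3   → 3
DUP      → 3 3
PUSH -7  → 3 3 -7
EQ       → 3 0
OVER     → 3 0 3
DUP      → 3 0 3 3
EQ       → 3 0 1
SWAP     → 3 1 0
ADD      → 3 1
PUSH -43 → 3 1 -43
SWAP     → 3 -43 1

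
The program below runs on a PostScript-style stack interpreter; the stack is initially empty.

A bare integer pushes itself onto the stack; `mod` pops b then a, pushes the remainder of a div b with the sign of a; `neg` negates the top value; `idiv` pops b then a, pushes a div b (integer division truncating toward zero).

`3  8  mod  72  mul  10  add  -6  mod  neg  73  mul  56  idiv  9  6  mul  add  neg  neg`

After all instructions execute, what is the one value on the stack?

3    → [3]
8    → [3, 8]
mod  → [3]
72   → [3, 72]
mul  → [216]
10   → [216, 10]
add  → [226]
-6   → [226, -6]
mod  → [4]
neg  → [-4]
73   → [-4, 73]
mul  → [-292]
56   → [-292, 56]
idiv → [-5]
9    → [-5, 9]
6    → [-5, 9, 6]
mul  → [-5, 54]
add  → [49]
neg  → [-49]
neg  → [49]

49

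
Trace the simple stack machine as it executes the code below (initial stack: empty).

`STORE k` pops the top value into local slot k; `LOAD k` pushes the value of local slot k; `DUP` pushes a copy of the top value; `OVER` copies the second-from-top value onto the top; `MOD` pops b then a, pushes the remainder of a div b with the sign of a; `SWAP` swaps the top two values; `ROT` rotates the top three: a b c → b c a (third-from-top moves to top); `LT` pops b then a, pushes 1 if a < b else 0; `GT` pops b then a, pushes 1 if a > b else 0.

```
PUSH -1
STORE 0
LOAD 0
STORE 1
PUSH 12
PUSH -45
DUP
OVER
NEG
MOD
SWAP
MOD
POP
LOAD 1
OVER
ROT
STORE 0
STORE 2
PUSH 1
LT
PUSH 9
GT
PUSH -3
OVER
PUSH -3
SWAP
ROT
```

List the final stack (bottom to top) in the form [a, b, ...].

PUSH -1  -> -1
STORE 0  -> (empty)
LOAD 0   -> -1
STORE 1  -> (empty)
PUSH 12  -> 12
PUSH -45 -> 12 -45
DUP      -> 12 -45 -45
OVER     -> 12 -45 -45 -45
NEG      -> 12 -45 -45 45
MOD      -> 12 -45 0
SWAP     -> 12 0 -45
MOD      -> 12 0
POP      -> 12
LOAD 1   -> 12 -1
OVER     -> 12 -1 12
ROT      -> -1 12 12
STORE 0  -> -1 12
STORE 2  -> -1
PUSH 1   -> -1 1
LT       -> 1
PUSH 9   -> 1 9
GT       -> 0
PUSH -3  -> 0 -3
OVER     -> 0 -3 0
PUSH -3  -> 0 -3 0 -3
SWAP     -> 0 -3 -3 0
ROT      -> 0 -3 0 -3

[0, -3, 0, -3]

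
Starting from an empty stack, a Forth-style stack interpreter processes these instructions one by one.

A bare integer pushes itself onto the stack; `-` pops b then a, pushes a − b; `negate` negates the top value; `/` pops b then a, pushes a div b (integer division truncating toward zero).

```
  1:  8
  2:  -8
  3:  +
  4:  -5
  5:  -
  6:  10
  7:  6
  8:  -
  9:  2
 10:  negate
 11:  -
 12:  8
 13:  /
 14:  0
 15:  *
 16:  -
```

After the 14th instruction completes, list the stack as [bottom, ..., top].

[5, 0, 0]

8       [8]
-8      [8, -8]
+       [0]
-5      [0, -5]
-       [5]
10      [5, 10]
6       [5, 10, 6]
-       [5, 4]
2       [5, 4, 2]
negate  [5, 4, -2]
-       [5, 6]
8       [5, 6, 8]
/       [5, 0]
0       [5, 0, 0]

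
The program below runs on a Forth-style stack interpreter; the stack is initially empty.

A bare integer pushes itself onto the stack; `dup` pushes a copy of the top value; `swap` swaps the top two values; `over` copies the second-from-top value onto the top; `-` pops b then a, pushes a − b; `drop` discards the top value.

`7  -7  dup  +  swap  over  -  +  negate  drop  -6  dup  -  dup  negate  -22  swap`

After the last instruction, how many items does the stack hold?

7      → 7
-7     → 7 -7
dup    → 7 -7 -7
+      → 7 -14
swap   → -14 7
over   → -14 7 -14
-      → -14 21
+      → 7
negate → -7
drop   → (empty)
-6     → -6
dup    → -6 -6
-      → 0
dup    → 0 0
negate → 0 0
-22    → 0 0 -22
swap   → 0 -22 0

3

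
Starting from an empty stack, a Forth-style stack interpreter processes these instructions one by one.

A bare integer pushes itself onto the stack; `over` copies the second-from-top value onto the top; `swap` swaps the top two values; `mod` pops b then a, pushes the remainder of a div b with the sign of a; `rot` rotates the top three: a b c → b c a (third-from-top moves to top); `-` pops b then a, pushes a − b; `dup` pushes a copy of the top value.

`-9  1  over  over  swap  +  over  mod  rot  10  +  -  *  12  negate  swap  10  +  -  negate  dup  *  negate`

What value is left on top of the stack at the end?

-9     → [-9]
1      → [-9, 1]
over   → [-9, 1, -9]
over   → [-9, 1, -9, 1]
swap   → [-9, 1, 1, -9]
+      → [-9, 1, -8]
over   → [-9, 1, -8, 1]
mod    → [-9, 1, 0]
rot    → [1, 0, -9]
10     → [1, 0, -9, 10]
+      → [1, 0, 1]
-      → [1, -1]
*      → [-1]
12     → [-1, 12]
negate → [-1, -12]
swap   → [-12, -1]
10     → [-12, -1, 10]
+      → [-12, 9]
-      → [-21]
negate → [21]
dup    → [21, 21]
*      → [441]
negate → [-441]

-441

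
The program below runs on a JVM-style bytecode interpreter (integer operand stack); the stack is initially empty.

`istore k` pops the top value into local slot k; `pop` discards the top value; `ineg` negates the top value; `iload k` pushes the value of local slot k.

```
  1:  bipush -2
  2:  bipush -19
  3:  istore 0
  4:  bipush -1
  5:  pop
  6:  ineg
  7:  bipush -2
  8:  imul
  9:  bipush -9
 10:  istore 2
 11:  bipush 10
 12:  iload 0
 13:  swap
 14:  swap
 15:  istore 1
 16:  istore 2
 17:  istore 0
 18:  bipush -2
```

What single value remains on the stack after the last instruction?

-2

bipush -2  : -2
bipush -19 : -2 -19
istore 0   : -2
bipush -1  : -2 -1
pop        : -2
ineg       : 2
bipush -2  : 2 -2
imul       : -4
bipush -9  : -4 -9
istore 2   : -4
bipush 10  : -4 10
iload 0    : -4 10 -19
swap       : -4 -19 10
swap       : -4 10 -19
istore 1   : -4 10
istore 2   : -4
istore 0   : (empty)
bipush -2  : -2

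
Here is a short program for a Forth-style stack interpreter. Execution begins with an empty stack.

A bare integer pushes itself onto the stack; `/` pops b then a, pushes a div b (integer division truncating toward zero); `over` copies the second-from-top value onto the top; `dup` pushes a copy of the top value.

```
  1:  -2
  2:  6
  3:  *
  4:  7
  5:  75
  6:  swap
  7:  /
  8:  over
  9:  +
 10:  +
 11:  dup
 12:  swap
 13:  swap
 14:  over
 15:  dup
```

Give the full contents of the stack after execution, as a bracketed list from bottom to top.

-2   : -2
6    : -2 6
*    : -12
7    : -12 7
75   : -12 7 75
swap : -12 75 7
/    : -12 10
over : -12 10 -12
+    : -12 -2
+    : -14
dup  : -14 -14
swap : -14 -14
swap : -14 -14
over : -14 -14 -14
dup  : -14 -14 -14 -14

[-14, -14, -14, -14]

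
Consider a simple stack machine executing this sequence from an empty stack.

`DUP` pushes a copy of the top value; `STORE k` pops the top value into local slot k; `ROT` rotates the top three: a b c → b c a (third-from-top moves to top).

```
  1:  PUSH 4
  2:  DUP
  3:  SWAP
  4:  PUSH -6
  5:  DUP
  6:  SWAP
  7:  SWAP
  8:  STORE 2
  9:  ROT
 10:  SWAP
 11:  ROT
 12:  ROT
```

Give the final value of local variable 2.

-6

PUSH 4  -> 4
DUP     -> 4 4
SWAP    -> 4 4
PUSH -6 -> 4 4 -6
DUP     -> 4 4 -6 -6
SWAP    -> 4 4 -6 -6
SWAP    -> 4 4 -6 -6
STORE 2 -> 4 4 -6
ROT     -> 4 -6 4
SWAP    -> 4 4 -6
ROT     -> 4 -6 4
ROT     -> -6 4 4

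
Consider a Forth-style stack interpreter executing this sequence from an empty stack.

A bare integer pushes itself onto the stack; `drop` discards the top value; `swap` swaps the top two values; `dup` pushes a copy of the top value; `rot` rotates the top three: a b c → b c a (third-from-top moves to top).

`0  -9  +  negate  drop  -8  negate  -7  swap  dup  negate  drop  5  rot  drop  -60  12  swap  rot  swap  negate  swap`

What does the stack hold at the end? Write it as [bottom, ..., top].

[8, 12, 60, 5]

0      : 0
-9     : 0 -9
+      : -9
negate : 9
drop   : (empty)
-8     : -8
negate : 8
-7     : 8 -7
swap   : -7 8
dup    : -7 8 8
negate : -7 8 -8
drop   : -7 8
5      : -7 8 5
rot    : 8 5 -7
drop   : 8 5
-60    : 8 5 -60
12     : 8 5 -60 12
swap   : 8 5 12 -60
rot    : 8 12 -60 5
swap   : 8 12 5 -60
negate : 8 12 5 60
swap   : 8 12 60 5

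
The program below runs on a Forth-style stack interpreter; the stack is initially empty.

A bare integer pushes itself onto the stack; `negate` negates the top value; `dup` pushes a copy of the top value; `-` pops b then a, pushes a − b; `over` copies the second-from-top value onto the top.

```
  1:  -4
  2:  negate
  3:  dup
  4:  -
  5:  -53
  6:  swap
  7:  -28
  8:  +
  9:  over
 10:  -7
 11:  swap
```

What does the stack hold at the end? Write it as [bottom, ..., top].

-4     -> [-4]
negate -> [4]
dup    -> [4, 4]
-      -> [0]
-53    -> [0, -53]
swap   -> [-53, 0]
-28    -> [-53, 0, -28]
+      -> [-53, -28]
over   -> [-53, -28, -53]
-7     -> [-53, -28, -53, -7]
swap   -> [-53, -28, -7, -53]

[-53, -28, -7, -53]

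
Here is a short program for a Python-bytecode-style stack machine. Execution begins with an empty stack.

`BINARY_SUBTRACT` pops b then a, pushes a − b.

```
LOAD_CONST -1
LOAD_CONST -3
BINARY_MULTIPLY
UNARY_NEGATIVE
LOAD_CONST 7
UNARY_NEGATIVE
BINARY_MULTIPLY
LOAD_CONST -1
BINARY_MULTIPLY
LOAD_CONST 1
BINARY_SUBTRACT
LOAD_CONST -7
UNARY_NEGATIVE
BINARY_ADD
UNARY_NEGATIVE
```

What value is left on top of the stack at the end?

LOAD_CONST -1   -> -1
LOAD_CONST -3   -> -1 -3
BINARY_MULTIPLY -> 3
UNARY_NEGATIVE  -> -3
LOAD_CONST 7    -> -3 7
UNARY_NEGATIVE  -> -3 -7
BINARY_MULTIPLY -> 21
LOAD_CONST -1   -> 21 -1
BINARY_MULTIPLY -> -21
LOAD_CONST 1    -> -21 1
BINARY_SUBTRACT -> -22
LOAD_CONST -7   -> -22 -7
UNARY_NEGATIVE  -> -22 7
BINARY_ADD      -> -15
UNARY_NEGATIVE  -> 15

15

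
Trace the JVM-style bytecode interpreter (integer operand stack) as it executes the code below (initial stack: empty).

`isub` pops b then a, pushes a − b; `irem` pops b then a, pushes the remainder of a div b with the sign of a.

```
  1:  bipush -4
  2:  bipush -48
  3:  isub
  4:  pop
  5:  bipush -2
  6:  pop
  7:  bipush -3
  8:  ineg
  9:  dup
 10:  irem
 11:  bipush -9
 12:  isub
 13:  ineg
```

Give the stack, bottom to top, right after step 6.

bipush -4  -> -4
bipush -48 -> -4 -48
isub       -> 44
pop        -> (empty)
bipush -2  -> -2
pop        -> (empty)

[]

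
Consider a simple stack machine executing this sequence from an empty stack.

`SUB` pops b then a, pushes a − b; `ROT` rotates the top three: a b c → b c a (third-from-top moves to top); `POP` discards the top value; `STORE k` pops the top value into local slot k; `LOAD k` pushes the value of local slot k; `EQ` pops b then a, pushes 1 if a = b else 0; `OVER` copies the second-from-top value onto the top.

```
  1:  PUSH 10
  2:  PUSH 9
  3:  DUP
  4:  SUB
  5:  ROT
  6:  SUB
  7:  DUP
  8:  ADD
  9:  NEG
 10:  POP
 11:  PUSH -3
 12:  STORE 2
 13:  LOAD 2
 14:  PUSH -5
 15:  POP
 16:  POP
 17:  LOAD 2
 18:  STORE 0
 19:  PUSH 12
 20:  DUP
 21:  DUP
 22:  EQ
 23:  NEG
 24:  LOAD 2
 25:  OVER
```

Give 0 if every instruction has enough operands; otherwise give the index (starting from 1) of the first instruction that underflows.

PUSH 10 : [10]
PUSH 9  : [10, 9]
DUP     : [10, 9, 9]
SUB     : [10, 0]
ROT  — needs 3 operands, stack has 2 → underflow

5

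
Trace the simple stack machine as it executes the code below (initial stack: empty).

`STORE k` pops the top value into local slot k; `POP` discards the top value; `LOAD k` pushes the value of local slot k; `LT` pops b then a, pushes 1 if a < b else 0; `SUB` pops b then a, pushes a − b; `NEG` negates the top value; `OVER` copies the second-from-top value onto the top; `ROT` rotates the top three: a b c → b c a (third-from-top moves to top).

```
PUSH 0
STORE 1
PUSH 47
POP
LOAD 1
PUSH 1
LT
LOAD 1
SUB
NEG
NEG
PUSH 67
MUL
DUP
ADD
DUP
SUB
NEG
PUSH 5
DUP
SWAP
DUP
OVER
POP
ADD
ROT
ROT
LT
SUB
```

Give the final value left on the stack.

9

PUSH 0  : [0]
STORE 1 : []
PUSH 47 : [47]
POP     : []
LOAD 1  : [0]
PUSH 1  : [0, 1]
LT      : [1]
LOAD 1  : [1, 0]
SUB     : [1]
NEG     : [-1]
NEG     : [1]
PUSH 67 : [1, 67]
MUL     : [67]
DUP     : [67, 67]
ADD     : [134]
DUP     : [134, 134]
SUB     : [0]
NEG     : [0]
PUSH 5  : [0, 5]
DUP     : [0, 5, 5]
SWAP    : [0, 5, 5]
DUP     : [0, 5, 5, 5]
OVER    : [0, 5, 5, 5, 5]
POP     : [0, 5, 5, 5]
ADD     : [0, 5, 10]
ROT     : [5, 10, 0]
ROT     : [10, 0, 5]
LT      : [10, 1]
SUB     : [9]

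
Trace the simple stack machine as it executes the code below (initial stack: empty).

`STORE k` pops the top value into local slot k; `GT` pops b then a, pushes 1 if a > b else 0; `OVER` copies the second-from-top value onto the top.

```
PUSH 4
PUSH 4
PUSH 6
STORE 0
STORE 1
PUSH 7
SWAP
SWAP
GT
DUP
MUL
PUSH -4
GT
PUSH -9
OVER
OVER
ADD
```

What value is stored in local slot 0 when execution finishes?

6

PUSH 4  : 4
PUSH 4  : 4 4
PUSH 6  : 4 4 6
STORE 0 : 4 4
STORE 1 : 4
PUSH 7  : 4 7
SWAP    : 7 4
SWAP    : 4 7
GT      : 0
DUP     : 0 0
MUL     : 0
PUSH -4 : 0 -4
GT      : 1
PUSH -9 : 1 -9
OVER    : 1 -9 1
OVER    : 1 -9 1 -9
ADD     : 1 -9 -8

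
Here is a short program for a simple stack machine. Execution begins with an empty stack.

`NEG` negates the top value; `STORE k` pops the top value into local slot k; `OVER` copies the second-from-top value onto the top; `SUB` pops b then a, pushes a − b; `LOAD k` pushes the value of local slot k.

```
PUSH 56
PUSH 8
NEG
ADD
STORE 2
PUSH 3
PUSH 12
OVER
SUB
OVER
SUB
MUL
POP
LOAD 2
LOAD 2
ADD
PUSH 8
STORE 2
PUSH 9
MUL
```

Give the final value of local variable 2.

PUSH 56 → [56]
PUSH 8  → [56, 8]
NEG     → [56, -8]
ADD     → [48]
STORE 2 → []
PUSH 3  → [3]
PUSH 12 → [3, 12]
OVER    → [3, 12, 3]
SUB     → [3, 9]
OVER    → [3, 9, 3]
SUB     → [3, 6]
MUL     → [18]
POP     → []
LOAD 2  → [48]
LOAD 2  → [48, 48]
ADD     → [96]
PUSH 8  → [96, 8]
STORE 2 → [96]
PUSH 9  → [96, 9]
MUL     → [864]

8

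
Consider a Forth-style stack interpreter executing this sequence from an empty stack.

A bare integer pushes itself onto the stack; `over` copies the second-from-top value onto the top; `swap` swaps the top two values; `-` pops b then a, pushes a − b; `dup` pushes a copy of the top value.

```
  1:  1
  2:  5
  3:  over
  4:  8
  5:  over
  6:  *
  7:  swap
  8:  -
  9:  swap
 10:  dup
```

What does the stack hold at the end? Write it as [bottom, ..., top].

1     1
5     1 5
over  1 5 1
8     1 5 1 8
over  1 5 1 8 1
*     1 5 1 8
swap  1 5 8 1
-     1 5 7
swap  1 7 5
dup   1 7 5 5

[1, 7, 5, 5]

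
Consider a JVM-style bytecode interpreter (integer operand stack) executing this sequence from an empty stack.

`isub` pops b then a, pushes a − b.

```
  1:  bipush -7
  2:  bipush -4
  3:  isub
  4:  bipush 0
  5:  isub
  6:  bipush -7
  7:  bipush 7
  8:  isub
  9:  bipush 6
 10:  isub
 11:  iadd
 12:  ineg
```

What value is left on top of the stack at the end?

23

bipush -7 -> [-7]
bipush -4 -> [-7, -4]
isub      -> [-3]
bipush 0  -> [-3, 0]
isub      -> [-3]
bipush -7 -> [-3, -7]
bipush 7  -> [-3, -7, 7]
isub      -> [-3, -14]
bipush 6  -> [-3, -14, 6]
isub      -> [-3, -20]
iadd      -> [-23]
ineg      -> [23]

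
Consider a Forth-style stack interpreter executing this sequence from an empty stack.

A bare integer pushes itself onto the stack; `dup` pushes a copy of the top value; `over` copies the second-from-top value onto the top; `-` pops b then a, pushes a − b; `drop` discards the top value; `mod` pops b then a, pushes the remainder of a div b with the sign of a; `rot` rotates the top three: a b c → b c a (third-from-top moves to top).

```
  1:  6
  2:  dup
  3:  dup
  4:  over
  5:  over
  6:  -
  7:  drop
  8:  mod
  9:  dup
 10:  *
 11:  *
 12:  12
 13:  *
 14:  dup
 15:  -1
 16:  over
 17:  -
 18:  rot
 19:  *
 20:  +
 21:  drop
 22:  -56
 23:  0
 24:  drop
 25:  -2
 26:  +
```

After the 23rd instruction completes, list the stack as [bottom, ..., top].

[-56, 0]

6    -> 6
dup  -> 6 6
dup  -> 6 6 6
over -> 6 6 6 6
over -> 6 6 6 6 6
-    -> 6 6 6 0
drop -> 6 6 6
mod  -> 6 0
dup  -> 6 0 0
*    -> 6 0
*    -> 0
12   -> 0 12
*    -> 0
dup  -> 0 0
-1   -> 0 0 -1
over -> 0 0 -1 0
-    -> 0 0 -1
rot  -> 0 -1 0
*    -> 0 0
+    -> 0
drop -> (empty)
-56  -> -56
0    -> -56 0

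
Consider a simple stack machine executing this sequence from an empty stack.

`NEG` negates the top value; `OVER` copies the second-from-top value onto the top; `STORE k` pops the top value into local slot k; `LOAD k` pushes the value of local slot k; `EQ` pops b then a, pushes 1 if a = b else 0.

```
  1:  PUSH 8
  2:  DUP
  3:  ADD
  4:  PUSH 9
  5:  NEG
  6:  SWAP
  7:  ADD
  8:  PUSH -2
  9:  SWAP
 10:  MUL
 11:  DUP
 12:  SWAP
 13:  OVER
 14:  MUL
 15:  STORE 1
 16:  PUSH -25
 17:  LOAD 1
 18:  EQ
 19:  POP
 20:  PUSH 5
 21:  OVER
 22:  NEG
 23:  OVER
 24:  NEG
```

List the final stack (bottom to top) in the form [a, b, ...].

PUSH 8   → [8]
DUP      → [8, 8]
ADD      → [16]
PUSH 9   → [16, 9]
NEG      → [16, -9]
SWAP     → [-9, 16]
ADD      → [7]
PUSH -2  → [7, -2]
SWAP     → [-2, 7]
MUL      → [-14]
DUP      → [-14, -14]
SWAP     → [-14, -14]
OVER     → [-14, -14, -14]
MUL      → [-14, 196]
STORE 1  → [-14]
PUSH -25 → [-14, -25]
LOAD 1   → [-14, -25, 196]
EQ       → [-14, 0]
POP      → [-14]
PUSH 5   → [-14, 5]
OVER     → [-14, 5, -14]
NEG      → [-14, 5, 14]
OVER     → [-14, 5, 14, 5]
NEG      → [-14, 5, 14, -5]

[-14, 5, 14, -5]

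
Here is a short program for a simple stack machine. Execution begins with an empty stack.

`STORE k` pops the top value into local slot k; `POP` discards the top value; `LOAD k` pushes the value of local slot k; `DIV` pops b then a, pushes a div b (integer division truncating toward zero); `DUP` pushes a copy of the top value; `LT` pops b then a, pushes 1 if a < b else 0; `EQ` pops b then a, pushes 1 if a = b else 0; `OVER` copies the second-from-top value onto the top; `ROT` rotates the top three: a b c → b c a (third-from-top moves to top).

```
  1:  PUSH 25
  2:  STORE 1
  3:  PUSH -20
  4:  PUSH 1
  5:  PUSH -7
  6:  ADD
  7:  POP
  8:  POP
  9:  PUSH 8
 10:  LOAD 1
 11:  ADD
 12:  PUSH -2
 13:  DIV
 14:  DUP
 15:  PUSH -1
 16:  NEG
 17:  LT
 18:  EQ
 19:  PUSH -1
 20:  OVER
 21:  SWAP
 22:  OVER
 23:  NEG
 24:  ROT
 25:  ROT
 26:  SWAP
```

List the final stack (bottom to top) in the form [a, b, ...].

[0, 0, -1, 0]

PUSH 25  → 25
STORE 1  → (empty)
PUSH -20 → -20
PUSH 1   → -20 1
PUSH -7  → -20 1 -7
ADD      → -20 -6
POP      → -20
POP      → (empty)
PUSH 8   → 8
LOAD 1   → 8 25
ADD      → 33
PUSH -2  → 33 -2
DIV      → -16
DUP      → -16 -16
PUSH -1  → -16 -16 -1
NEG      → -16 -16 1
LT       → -16 1
EQ       → 0
PUSH -1  → 0 -1
OVER     → 0 -1 0
SWAP     → 0 0 -1
OVER     → 0 0 -1 0
NEG      → 0 0 -1 0
ROT      → 0 -1 0 0
ROT      → 0 0 0 -1
SWAP     → 0 0 -1 0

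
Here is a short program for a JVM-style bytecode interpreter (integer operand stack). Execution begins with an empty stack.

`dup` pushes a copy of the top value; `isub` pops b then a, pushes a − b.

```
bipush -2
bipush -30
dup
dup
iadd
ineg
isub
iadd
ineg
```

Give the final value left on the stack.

92

bipush -2  : -2
bipush -30 : -2 -30
dup        : -2 -30 -30
dup        : -2 -30 -30 -30
iadd       : -2 -30 -60
ineg       : -2 -30 60
isub       : -2 -90
iadd       : -92
ineg       : 92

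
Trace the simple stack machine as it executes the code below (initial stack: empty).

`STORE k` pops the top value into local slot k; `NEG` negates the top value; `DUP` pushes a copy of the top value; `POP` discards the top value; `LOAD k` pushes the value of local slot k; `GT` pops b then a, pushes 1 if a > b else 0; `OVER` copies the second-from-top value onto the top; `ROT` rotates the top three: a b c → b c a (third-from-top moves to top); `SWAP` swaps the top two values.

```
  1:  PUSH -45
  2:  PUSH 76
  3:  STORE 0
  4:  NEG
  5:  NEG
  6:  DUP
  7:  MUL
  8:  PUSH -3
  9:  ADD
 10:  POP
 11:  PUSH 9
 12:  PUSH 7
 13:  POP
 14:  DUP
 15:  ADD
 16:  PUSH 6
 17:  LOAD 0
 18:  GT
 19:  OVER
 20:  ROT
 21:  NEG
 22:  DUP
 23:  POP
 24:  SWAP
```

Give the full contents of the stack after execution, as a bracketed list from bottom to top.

[0, -18, 18]

PUSH -45 -> [-45]
PUSH 76  -> [-45, 76]
STORE 0  -> [-45]
NEG      -> [45]
NEG      -> [-45]
DUP      -> [-45, -45]
MUL      -> [2025]
PUSH -3  -> [2025, -3]
ADD      -> [2022]
POP      -> []
PUSH 9   -> [9]
PUSH 7   -> [9, 7]
POP      -> [9]
DUP      -> [9, 9]
ADD      -> [18]
PUSH 6   -> [18, 6]
LOAD 0   -> [18, 6, 76]
GT       -> [18, 0]
OVER     -> [18, 0, 18]
ROT      -> [0, 18, 18]
NEG      -> [0, 18, -18]
DUP      -> [0, 18, -18, -18]
POP      -> [0, 18, -18]
SWAP     -> [0, -18, 18]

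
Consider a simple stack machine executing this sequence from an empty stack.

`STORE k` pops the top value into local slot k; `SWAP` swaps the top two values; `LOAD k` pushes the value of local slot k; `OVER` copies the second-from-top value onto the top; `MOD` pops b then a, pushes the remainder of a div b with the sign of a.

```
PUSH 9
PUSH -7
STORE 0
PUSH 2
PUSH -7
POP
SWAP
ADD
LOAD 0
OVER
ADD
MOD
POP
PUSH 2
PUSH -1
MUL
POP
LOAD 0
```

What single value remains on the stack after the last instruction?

-7

PUSH 9  -> 9
PUSH -7 -> 9 -7
STORE 0 -> 9
PUSH 2  -> 9 2
PUSH -7 -> 9 2 -7
POP     -> 9 2
SWAP    -> 2 9
ADD     -> 11
LOAD 0  -> 11 -7
OVER    -> 11 -7 11
ADD     -> 11 4
MOD     -> 3
POP     -> (empty)
PUSH 2  -> 2
PUSH -1 -> 2 -1
MUL     -> -2
POP     -> (empty)
LOAD 0  -> -7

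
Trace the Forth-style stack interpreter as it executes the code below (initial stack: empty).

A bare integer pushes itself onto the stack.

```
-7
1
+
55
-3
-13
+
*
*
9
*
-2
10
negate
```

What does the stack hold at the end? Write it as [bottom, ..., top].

-7      [-7]
1       [-7, 1]
+       [-6]
55      [-6, 55]
-3      [-6, 55, -3]
-13     [-6, 55, -3, -13]
+       [-6, 55, -16]
*       [-6, -880]
*       [5280]
9       [5280, 9]
*       [47520]
-2      [47520, -2]
10      [47520, -2, 10]
negate  [47520, -2, -10]

[47520, -2, -10]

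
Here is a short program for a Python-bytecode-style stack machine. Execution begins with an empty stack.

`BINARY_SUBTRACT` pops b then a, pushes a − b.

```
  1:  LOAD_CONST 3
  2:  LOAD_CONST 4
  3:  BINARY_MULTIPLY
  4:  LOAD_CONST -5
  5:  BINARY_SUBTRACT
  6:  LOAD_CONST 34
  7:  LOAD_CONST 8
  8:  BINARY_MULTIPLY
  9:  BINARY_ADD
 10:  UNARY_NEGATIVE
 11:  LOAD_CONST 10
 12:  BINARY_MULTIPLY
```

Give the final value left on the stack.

LOAD_CONST 3    → [3]
LOAD_CONST 4    → [3, 4]
BINARY_MULTIPLY → [12]
LOAD_CONST -5   → [12, -5]
BINARY_SUBTRACT → [17]
LOAD_CONST 34   → [17, 34]
LOAD_CONST 8    → [17, 34, 8]
BINARY_MULTIPLY → [17, 272]
BINARY_ADD      → [289]
UNARY_NEGATIVE  → [-289]
LOAD_CONST 10   → [-289, 10]
BINARY_MULTIPLY → [-2890]

-2890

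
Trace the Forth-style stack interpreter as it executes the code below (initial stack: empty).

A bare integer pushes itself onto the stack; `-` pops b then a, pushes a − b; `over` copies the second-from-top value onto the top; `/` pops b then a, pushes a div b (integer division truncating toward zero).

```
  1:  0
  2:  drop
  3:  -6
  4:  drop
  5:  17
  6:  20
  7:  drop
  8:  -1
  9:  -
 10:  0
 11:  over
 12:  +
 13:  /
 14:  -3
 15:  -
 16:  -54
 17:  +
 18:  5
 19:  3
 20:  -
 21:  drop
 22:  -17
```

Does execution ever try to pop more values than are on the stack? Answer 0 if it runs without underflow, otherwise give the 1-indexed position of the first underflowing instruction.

0    -> 0
drop -> (empty)
-6   -> -6
drop -> (empty)
17   -> 17
20   -> 17 20
drop -> 17
-1   -> 17 -1
-    -> 18
0    -> 18 0
over -> 18 0 18
+    -> 18 18
/    -> 1
-3   -> 1 -3
-    -> 4
-54  -> 4 -54
+    -> -50
5    -> -50 5
3    -> -50 5 3
-    -> -50 2
drop -> -50
-17  -> -50 -17

0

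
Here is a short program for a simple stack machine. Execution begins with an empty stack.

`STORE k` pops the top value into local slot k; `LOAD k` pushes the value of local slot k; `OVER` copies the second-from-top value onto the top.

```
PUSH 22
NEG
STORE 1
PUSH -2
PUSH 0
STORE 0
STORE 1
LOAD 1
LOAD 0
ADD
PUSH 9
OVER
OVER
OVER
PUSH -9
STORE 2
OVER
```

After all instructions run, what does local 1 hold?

-2

PUSH 22 -> [22]
NEG     -> [-22]
STORE 1 -> []
PUSH -2 -> [-2]
PUSH 0  -> [-2, 0]
STORE 0 -> [-2]
STORE 1 -> []
LOAD 1  -> [-2]
LOAD 0  -> [-2, 0]
ADD     -> [-2]
PUSH 9  -> [-2, 9]
OVER    -> [-2, 9, -2]
OVER    -> [-2, 9, -2, 9]
OVER    -> [-2, 9, -2, 9, -2]
PUSH -9 -> [-2, 9, -2, 9, -2, -9]
STORE 2 -> [-2, 9, -2, 9, -2]
OVER    -> [-2, 9, -2, 9, -2, 9]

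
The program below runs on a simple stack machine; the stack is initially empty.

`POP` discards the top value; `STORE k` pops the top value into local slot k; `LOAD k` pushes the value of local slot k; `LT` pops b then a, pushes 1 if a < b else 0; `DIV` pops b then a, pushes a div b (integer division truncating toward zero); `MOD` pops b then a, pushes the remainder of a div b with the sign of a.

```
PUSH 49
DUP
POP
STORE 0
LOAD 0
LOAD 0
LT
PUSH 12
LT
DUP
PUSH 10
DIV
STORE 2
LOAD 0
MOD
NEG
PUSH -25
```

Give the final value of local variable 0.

PUSH 49  -> [49]
DUP      -> [49, 49]
POP      -> [49]
STORE 0  -> []
LOAD 0   -> [49]
LOAD 0   -> [49, 49]
LT       -> [0]
PUSH 12  -> [0, 12]
LT       -> [1]
DUP      -> [1, 1]
PUSH 10  -> [1, 1, 10]
DIV      -> [1, 0]
STORE 2  -> [1]
LOAD 0   -> [1, 49]
MOD      -> [1]
NEG      -> [-1]
PUSH -25 -> [-1, -25]

49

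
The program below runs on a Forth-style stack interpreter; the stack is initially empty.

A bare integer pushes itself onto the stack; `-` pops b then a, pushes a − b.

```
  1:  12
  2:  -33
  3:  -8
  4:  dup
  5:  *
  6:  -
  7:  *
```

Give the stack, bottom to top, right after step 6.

[12, -97]

12  : 12
-33 : 12 -33
-8  : 12 -33 -8
dup : 12 -33 -8 -8
*   : 12 -33 64
-   : 12 -97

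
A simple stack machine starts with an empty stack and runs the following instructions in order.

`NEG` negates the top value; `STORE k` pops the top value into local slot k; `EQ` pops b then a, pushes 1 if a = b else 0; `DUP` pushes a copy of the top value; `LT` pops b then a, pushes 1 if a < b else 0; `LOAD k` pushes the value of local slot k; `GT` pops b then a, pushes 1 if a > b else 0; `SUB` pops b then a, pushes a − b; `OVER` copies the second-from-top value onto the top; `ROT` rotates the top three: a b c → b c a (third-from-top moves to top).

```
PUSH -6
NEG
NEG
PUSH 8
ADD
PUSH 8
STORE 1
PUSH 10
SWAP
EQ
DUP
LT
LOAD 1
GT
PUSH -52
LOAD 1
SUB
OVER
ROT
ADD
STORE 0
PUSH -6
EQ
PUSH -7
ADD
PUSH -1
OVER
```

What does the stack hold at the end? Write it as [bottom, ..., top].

PUSH -6  : [-6]
NEG      : [6]
NEG      : [-6]
PUSH 8   : [-6, 8]
ADD      : [2]
PUSH 8   : [2, 8]
STORE 1  : [2]
PUSH 10  : [2, 10]
SWAP     : [10, 2]
EQ       : [0]
DUP      : [0, 0]
LT       : [0]
LOAD 1   : [0, 8]
GT       : [0]
PUSH -52 : [0, -52]
LOAD 1   : [0, -52, 8]
SUB      : [0, -60]
OVER     : [0, -60, 0]
ROT      : [-60, 0, 0]
ADD      : [-60, 0]
STORE 0  : [-60]
PUSH -6  : [-60, -6]
EQ       : [0]
PUSH -7  : [0, -7]
ADD      : [-7]
PUSH -1  : [-7, -1]
OVER     : [-7, -1, -7]

[-7, -1, -7]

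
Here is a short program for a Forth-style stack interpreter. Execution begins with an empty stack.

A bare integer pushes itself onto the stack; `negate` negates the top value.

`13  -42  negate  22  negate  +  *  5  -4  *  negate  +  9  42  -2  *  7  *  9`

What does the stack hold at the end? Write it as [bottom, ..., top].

[280, 9, -588, 9]

13     → [13]
-42    → [13, -42]
negate → [13, 42]
22     → [13, 42, 22]
negate → [13, 42, -22]
+      → [13, 20]
*      → [260]
5      → [260, 5]
-4     → [260, 5, -4]
*      → [260, -20]
negate → [260, 20]
+      → [280]
9      → [280, 9]
42     → [280, 9, 42]
-2     → [280, 9, 42, -2]
*      → [280, 9, -84]
7      → [280, 9, -84, 7]
*      → [280, 9, -588]
9      → [280, 9, -588, 9]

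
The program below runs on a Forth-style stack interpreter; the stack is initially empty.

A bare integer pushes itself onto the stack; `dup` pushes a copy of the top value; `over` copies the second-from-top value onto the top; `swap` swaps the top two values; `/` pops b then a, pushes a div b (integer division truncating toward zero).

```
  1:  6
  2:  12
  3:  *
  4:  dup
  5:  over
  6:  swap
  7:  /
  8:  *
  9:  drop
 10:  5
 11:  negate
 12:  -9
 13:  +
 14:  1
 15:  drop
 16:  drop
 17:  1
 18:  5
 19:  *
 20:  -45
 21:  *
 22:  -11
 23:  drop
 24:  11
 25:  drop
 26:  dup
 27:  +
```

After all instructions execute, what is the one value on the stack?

-450

6      → 6
12     → 6 12
*      → 72
dup    → 72 72
over   → 72 72 72
swap   → 72 72 72
/      → 72 1
*      → 72
drop   → (empty)
5      → 5
negate → -5
-9     → -5 -9
+      → -14
1      → -14 1
drop   → -14
drop   → (empty)
1      → 1
5      → 1 5
*      → 5
-45    → 5 -45
*      → -225
-11    → -225 -11
drop   → -225
11     → -225 11
drop   → -225
dup    → -225 -225
+      → -450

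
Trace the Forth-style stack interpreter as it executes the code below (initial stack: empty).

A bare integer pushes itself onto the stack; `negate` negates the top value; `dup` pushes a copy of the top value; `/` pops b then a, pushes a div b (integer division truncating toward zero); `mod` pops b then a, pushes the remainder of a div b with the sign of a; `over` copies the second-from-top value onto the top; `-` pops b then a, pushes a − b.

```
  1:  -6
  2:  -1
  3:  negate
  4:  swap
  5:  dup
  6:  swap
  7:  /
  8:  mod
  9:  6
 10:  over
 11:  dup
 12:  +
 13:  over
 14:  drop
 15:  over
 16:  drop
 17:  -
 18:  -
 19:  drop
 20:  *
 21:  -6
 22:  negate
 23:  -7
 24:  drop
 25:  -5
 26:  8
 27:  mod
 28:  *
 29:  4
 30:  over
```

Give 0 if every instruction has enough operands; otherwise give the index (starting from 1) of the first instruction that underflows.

20

-6     : -6
-1     : -6 -1
negate : -6 1
swap   : 1 -6
dup    : 1 -6 -6
swap   : 1 -6 -6
/      : 1 1
mod    : 0
6      : 0 6
over   : 0 6 0
dup    : 0 6 0 0
+      : 0 6 0
over   : 0 6 0 6
drop   : 0 6 0
over   : 0 6 0 6
drop   : 0 6 0
-      : 0 6
-      : -6
drop   : (empty)
*  — needs 2 operands, stack has 0 → underflow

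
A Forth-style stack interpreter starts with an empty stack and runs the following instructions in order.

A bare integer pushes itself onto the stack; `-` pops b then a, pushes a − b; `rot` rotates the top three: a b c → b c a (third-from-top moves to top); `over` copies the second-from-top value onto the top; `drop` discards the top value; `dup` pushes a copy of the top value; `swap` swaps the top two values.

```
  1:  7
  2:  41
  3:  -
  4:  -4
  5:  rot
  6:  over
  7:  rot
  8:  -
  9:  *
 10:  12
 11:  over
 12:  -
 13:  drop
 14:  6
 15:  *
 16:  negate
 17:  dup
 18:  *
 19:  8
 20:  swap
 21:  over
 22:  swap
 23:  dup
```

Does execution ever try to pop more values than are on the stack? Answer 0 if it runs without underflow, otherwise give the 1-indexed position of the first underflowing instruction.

7  -> 7
41 -> 7 41
-  -> -34
-4 -> -34 -4
rot  — needs 3 operands, stack has 2 → underflow

5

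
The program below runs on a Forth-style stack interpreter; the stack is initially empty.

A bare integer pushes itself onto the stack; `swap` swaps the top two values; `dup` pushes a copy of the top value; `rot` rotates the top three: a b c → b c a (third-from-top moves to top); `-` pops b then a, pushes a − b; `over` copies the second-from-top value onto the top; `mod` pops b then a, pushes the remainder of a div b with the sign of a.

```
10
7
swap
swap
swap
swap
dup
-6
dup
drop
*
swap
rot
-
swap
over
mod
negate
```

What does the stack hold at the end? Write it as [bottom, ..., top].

[-3, 0]

10      10
7       10 7
swap    7 10
swap    10 7
swap    7 10
swap    10 7
dup     10 7 7
-6      10 7 7 -6
dup     10 7 7 -6 -6
drop    10 7 7 -6
*       10 7 -42
swap    10 -42 7
rot     -42 7 10
-       -42 -3
swap    -3 -42
over    -3 -42 -3
mod     -3 0
negate  -3 0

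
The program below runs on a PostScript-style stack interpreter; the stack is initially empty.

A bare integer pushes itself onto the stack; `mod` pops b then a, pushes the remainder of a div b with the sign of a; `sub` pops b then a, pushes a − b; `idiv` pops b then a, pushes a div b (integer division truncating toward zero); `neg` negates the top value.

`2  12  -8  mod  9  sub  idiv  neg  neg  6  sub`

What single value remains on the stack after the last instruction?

-6

2    -> 2
12   -> 2 12
-8   -> 2 12 -8
mod  -> 2 4
9    -> 2 4 9
sub  -> 2 -5
idiv -> 0
neg  -> 0
neg  -> 0
6    -> 0 6
sub  -> -6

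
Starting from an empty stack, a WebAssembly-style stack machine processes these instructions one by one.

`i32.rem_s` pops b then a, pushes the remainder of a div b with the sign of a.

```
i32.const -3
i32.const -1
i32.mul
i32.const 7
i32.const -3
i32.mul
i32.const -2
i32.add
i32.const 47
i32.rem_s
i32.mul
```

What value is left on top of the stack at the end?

-69

i32.const -3  [-3]
i32.const -1  [-3, -1]
i32.mul       [3]
i32.const 7   [3, 7]
i32.const -3  [3, 7, -3]
i32.mul       [3, -21]
i32.const -2  [3, -21, -2]
i32.add       [3, -23]
i32.const 47  [3, -23, 47]
i32.rem_s     [3, -23]
i32.mul       [-69]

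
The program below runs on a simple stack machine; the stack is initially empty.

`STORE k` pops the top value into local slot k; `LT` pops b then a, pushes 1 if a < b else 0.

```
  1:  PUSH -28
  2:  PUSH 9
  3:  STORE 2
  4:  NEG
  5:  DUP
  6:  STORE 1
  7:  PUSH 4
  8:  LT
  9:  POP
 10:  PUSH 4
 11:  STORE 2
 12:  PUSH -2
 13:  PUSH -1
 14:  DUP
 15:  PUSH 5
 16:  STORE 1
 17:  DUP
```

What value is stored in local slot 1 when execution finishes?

5

PUSH -28 -> [-28]
PUSH 9   -> [-28, 9]
STORE 2  -> [-28]
NEG      -> [28]
DUP      -> [28, 28]
STORE 1  -> [28]
PUSH 4   -> [28, 4]
LT       -> [0]
POP      -> []
PUSH 4   -> [4]
STORE 2  -> []
PUSH -2  -> [-2]
PUSH -1  -> [-2, -1]
DUP      -> [-2, -1, -1]
PUSH 5   -> [-2, -1, -1, 5]
STORE 1  -> [-2, -1, -1]
DUP      -> [-2, -1, -1, -1]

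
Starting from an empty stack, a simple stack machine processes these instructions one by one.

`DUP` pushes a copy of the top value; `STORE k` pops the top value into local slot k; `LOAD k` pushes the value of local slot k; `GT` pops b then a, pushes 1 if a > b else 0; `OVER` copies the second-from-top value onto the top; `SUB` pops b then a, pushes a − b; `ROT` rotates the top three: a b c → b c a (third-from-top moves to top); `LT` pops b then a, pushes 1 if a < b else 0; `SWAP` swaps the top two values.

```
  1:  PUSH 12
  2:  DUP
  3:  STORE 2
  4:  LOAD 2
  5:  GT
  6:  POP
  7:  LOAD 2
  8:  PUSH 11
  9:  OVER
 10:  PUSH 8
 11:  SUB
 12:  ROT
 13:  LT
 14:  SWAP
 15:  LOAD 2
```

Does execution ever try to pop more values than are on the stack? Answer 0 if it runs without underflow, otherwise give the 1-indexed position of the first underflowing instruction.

0

PUSH 12 : 12
DUP     : 12 12
STORE 2 : 12
LOAD 2  : 12 12
GT      : 0
POP     : (empty)
LOAD 2  : 12
PUSH 11 : 12 11
OVER    : 12 11 12
PUSH 8  : 12 11 12 8
SUB     : 12 11 4
ROT     : 11 4 12
LT      : 11 1
SWAP    : 1 11
LOAD 2  : 1 11 12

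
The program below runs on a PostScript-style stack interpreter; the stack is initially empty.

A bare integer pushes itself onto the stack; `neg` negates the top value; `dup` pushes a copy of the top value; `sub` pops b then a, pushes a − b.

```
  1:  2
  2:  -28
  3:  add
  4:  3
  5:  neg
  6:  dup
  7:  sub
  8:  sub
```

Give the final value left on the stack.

-26

2    2
-28  2 -28
add  -26
3    -26 3
neg  -26 -3
dup  -26 -3 -3
sub  -26 0
sub  -26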